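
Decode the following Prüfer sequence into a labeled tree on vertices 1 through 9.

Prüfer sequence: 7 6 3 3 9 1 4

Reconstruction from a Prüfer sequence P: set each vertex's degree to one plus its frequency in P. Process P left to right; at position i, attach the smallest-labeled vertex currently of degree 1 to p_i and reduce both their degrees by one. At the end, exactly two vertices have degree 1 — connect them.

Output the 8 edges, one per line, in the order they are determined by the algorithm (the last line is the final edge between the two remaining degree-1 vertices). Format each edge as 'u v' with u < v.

Answer: 2 7
5 6
3 6
3 7
3 9
1 8
1 4
4 9

Derivation:
Initial degrees: {1:2, 2:1, 3:3, 4:2, 5:1, 6:2, 7:2, 8:1, 9:2}
Step 1: smallest deg-1 vertex = 2, p_1 = 7. Add edge {2,7}. Now deg[2]=0, deg[7]=1.
Step 2: smallest deg-1 vertex = 5, p_2 = 6. Add edge {5,6}. Now deg[5]=0, deg[6]=1.
Step 3: smallest deg-1 vertex = 6, p_3 = 3. Add edge {3,6}. Now deg[6]=0, deg[3]=2.
Step 4: smallest deg-1 vertex = 7, p_4 = 3. Add edge {3,7}. Now deg[7]=0, deg[3]=1.
Step 5: smallest deg-1 vertex = 3, p_5 = 9. Add edge {3,9}. Now deg[3]=0, deg[9]=1.
Step 6: smallest deg-1 vertex = 8, p_6 = 1. Add edge {1,8}. Now deg[8]=0, deg[1]=1.
Step 7: smallest deg-1 vertex = 1, p_7 = 4. Add edge {1,4}. Now deg[1]=0, deg[4]=1.
Final: two remaining deg-1 vertices are 4, 9. Add edge {4,9}.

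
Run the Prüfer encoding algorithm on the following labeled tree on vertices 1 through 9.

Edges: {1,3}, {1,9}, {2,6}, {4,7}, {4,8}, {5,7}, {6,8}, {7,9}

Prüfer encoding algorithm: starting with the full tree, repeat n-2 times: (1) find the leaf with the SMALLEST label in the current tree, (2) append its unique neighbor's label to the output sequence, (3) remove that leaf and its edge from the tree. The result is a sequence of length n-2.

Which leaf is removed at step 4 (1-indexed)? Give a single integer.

Step 1: current leaves = {2,3,5}. Remove leaf 2 (neighbor: 6).
Step 2: current leaves = {3,5,6}. Remove leaf 3 (neighbor: 1).
Step 3: current leaves = {1,5,6}. Remove leaf 1 (neighbor: 9).
Step 4: current leaves = {5,6,9}. Remove leaf 5 (neighbor: 7).

Answer: 5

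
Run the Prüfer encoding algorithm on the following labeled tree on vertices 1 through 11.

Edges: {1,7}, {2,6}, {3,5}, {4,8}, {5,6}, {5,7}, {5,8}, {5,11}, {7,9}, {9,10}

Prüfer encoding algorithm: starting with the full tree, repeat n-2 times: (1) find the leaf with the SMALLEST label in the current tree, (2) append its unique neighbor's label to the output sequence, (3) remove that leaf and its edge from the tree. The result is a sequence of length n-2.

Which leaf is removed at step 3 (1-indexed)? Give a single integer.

Answer: 3

Derivation:
Step 1: current leaves = {1,2,3,4,10,11}. Remove leaf 1 (neighbor: 7).
Step 2: current leaves = {2,3,4,10,11}. Remove leaf 2 (neighbor: 6).
Step 3: current leaves = {3,4,6,10,11}. Remove leaf 3 (neighbor: 5).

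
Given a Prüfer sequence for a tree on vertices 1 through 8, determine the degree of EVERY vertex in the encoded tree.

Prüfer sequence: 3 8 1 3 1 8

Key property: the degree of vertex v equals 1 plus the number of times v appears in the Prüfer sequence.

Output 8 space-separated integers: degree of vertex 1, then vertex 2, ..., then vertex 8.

p_1 = 3: count[3] becomes 1
p_2 = 8: count[8] becomes 1
p_3 = 1: count[1] becomes 1
p_4 = 3: count[3] becomes 2
p_5 = 1: count[1] becomes 2
p_6 = 8: count[8] becomes 2
Degrees (1 + count): deg[1]=1+2=3, deg[2]=1+0=1, deg[3]=1+2=3, deg[4]=1+0=1, deg[5]=1+0=1, deg[6]=1+0=1, deg[7]=1+0=1, deg[8]=1+2=3

Answer: 3 1 3 1 1 1 1 3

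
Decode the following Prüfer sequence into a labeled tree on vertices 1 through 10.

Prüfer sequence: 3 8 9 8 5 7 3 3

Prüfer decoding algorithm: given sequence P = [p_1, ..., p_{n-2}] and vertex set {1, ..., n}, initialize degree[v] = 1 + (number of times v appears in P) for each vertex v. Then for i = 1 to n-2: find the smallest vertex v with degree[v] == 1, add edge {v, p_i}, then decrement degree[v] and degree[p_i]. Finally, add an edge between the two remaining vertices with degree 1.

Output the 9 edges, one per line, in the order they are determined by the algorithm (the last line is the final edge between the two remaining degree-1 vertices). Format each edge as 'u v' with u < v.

Answer: 1 3
2 8
4 9
6 8
5 8
5 7
3 7
3 9
3 10

Derivation:
Initial degrees: {1:1, 2:1, 3:4, 4:1, 5:2, 6:1, 7:2, 8:3, 9:2, 10:1}
Step 1: smallest deg-1 vertex = 1, p_1 = 3. Add edge {1,3}. Now deg[1]=0, deg[3]=3.
Step 2: smallest deg-1 vertex = 2, p_2 = 8. Add edge {2,8}. Now deg[2]=0, deg[8]=2.
Step 3: smallest deg-1 vertex = 4, p_3 = 9. Add edge {4,9}. Now deg[4]=0, deg[9]=1.
Step 4: smallest deg-1 vertex = 6, p_4 = 8. Add edge {6,8}. Now deg[6]=0, deg[8]=1.
Step 5: smallest deg-1 vertex = 8, p_5 = 5. Add edge {5,8}. Now deg[8]=0, deg[5]=1.
Step 6: smallest deg-1 vertex = 5, p_6 = 7. Add edge {5,7}. Now deg[5]=0, deg[7]=1.
Step 7: smallest deg-1 vertex = 7, p_7 = 3. Add edge {3,7}. Now deg[7]=0, deg[3]=2.
Step 8: smallest deg-1 vertex = 9, p_8 = 3. Add edge {3,9}. Now deg[9]=0, deg[3]=1.
Final: two remaining deg-1 vertices are 3, 10. Add edge {3,10}.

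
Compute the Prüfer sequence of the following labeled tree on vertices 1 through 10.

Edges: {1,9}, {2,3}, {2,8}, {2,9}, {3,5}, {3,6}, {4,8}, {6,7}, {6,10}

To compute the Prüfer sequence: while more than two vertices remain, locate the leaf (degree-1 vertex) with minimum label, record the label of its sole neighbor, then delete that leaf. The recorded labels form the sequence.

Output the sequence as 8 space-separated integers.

Step 1: leaves = {1,4,5,7,10}. Remove smallest leaf 1, emit neighbor 9.
Step 2: leaves = {4,5,7,9,10}. Remove smallest leaf 4, emit neighbor 8.
Step 3: leaves = {5,7,8,9,10}. Remove smallest leaf 5, emit neighbor 3.
Step 4: leaves = {7,8,9,10}. Remove smallest leaf 7, emit neighbor 6.
Step 5: leaves = {8,9,10}. Remove smallest leaf 8, emit neighbor 2.
Step 6: leaves = {9,10}. Remove smallest leaf 9, emit neighbor 2.
Step 7: leaves = {2,10}. Remove smallest leaf 2, emit neighbor 3.
Step 8: leaves = {3,10}. Remove smallest leaf 3, emit neighbor 6.
Done: 2 vertices remain (6, 10). Sequence = [9 8 3 6 2 2 3 6]

Answer: 9 8 3 6 2 2 3 6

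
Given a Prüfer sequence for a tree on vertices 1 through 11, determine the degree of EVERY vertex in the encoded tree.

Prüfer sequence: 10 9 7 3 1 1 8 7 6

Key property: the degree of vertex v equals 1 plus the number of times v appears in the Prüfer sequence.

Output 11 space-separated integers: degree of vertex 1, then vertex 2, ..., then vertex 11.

Answer: 3 1 2 1 1 2 3 2 2 2 1

Derivation:
p_1 = 10: count[10] becomes 1
p_2 = 9: count[9] becomes 1
p_3 = 7: count[7] becomes 1
p_4 = 3: count[3] becomes 1
p_5 = 1: count[1] becomes 1
p_6 = 1: count[1] becomes 2
p_7 = 8: count[8] becomes 1
p_8 = 7: count[7] becomes 2
p_9 = 6: count[6] becomes 1
Degrees (1 + count): deg[1]=1+2=3, deg[2]=1+0=1, deg[3]=1+1=2, deg[4]=1+0=1, deg[5]=1+0=1, deg[6]=1+1=2, deg[7]=1+2=3, deg[8]=1+1=2, deg[9]=1+1=2, deg[10]=1+1=2, deg[11]=1+0=1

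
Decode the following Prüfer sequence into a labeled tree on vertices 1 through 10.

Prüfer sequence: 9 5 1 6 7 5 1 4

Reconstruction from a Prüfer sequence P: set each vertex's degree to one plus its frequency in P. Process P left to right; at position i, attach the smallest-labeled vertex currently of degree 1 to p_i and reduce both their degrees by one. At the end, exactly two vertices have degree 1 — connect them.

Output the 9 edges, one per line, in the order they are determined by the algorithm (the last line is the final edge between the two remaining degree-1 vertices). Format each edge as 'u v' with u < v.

Initial degrees: {1:3, 2:1, 3:1, 4:2, 5:3, 6:2, 7:2, 8:1, 9:2, 10:1}
Step 1: smallest deg-1 vertex = 2, p_1 = 9. Add edge {2,9}. Now deg[2]=0, deg[9]=1.
Step 2: smallest deg-1 vertex = 3, p_2 = 5. Add edge {3,5}. Now deg[3]=0, deg[5]=2.
Step 3: smallest deg-1 vertex = 8, p_3 = 1. Add edge {1,8}. Now deg[8]=0, deg[1]=2.
Step 4: smallest deg-1 vertex = 9, p_4 = 6. Add edge {6,9}. Now deg[9]=0, deg[6]=1.
Step 5: smallest deg-1 vertex = 6, p_5 = 7. Add edge {6,7}. Now deg[6]=0, deg[7]=1.
Step 6: smallest deg-1 vertex = 7, p_6 = 5. Add edge {5,7}. Now deg[7]=0, deg[5]=1.
Step 7: smallest deg-1 vertex = 5, p_7 = 1. Add edge {1,5}. Now deg[5]=0, deg[1]=1.
Step 8: smallest deg-1 vertex = 1, p_8 = 4. Add edge {1,4}. Now deg[1]=0, deg[4]=1.
Final: two remaining deg-1 vertices are 4, 10. Add edge {4,10}.

Answer: 2 9
3 5
1 8
6 9
6 7
5 7
1 5
1 4
4 10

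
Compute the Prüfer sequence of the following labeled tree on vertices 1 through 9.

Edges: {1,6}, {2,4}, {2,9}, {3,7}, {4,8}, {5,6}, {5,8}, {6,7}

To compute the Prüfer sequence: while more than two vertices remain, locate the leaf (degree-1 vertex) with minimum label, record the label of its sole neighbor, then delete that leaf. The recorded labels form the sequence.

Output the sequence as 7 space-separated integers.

Step 1: leaves = {1,3,9}. Remove smallest leaf 1, emit neighbor 6.
Step 2: leaves = {3,9}. Remove smallest leaf 3, emit neighbor 7.
Step 3: leaves = {7,9}. Remove smallest leaf 7, emit neighbor 6.
Step 4: leaves = {6,9}. Remove smallest leaf 6, emit neighbor 5.
Step 5: leaves = {5,9}. Remove smallest leaf 5, emit neighbor 8.
Step 6: leaves = {8,9}. Remove smallest leaf 8, emit neighbor 4.
Step 7: leaves = {4,9}. Remove smallest leaf 4, emit neighbor 2.
Done: 2 vertices remain (2, 9). Sequence = [6 7 6 5 8 4 2]

Answer: 6 7 6 5 8 4 2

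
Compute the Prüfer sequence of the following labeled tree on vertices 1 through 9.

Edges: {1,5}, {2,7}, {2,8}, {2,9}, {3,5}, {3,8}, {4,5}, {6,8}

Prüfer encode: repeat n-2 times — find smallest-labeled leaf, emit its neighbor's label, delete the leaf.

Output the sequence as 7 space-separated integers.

Answer: 5 5 3 8 8 2 2

Derivation:
Step 1: leaves = {1,4,6,7,9}. Remove smallest leaf 1, emit neighbor 5.
Step 2: leaves = {4,6,7,9}. Remove smallest leaf 4, emit neighbor 5.
Step 3: leaves = {5,6,7,9}. Remove smallest leaf 5, emit neighbor 3.
Step 4: leaves = {3,6,7,9}. Remove smallest leaf 3, emit neighbor 8.
Step 5: leaves = {6,7,9}. Remove smallest leaf 6, emit neighbor 8.
Step 6: leaves = {7,8,9}. Remove smallest leaf 7, emit neighbor 2.
Step 7: leaves = {8,9}. Remove smallest leaf 8, emit neighbor 2.
Done: 2 vertices remain (2, 9). Sequence = [5 5 3 8 8 2 2]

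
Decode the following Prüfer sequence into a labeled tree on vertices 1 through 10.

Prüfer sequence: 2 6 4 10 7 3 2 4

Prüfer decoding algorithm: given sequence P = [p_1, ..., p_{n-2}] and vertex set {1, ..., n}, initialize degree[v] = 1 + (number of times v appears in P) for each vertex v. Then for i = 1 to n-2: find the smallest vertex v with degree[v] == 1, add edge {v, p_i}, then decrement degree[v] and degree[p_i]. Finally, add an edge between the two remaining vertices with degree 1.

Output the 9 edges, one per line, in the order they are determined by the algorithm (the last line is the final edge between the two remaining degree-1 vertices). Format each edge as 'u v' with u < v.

Answer: 1 2
5 6
4 6
8 10
7 9
3 7
2 3
2 4
4 10

Derivation:
Initial degrees: {1:1, 2:3, 3:2, 4:3, 5:1, 6:2, 7:2, 8:1, 9:1, 10:2}
Step 1: smallest deg-1 vertex = 1, p_1 = 2. Add edge {1,2}. Now deg[1]=0, deg[2]=2.
Step 2: smallest deg-1 vertex = 5, p_2 = 6. Add edge {5,6}. Now deg[5]=0, deg[6]=1.
Step 3: smallest deg-1 vertex = 6, p_3 = 4. Add edge {4,6}. Now deg[6]=0, deg[4]=2.
Step 4: smallest deg-1 vertex = 8, p_4 = 10. Add edge {8,10}. Now deg[8]=0, deg[10]=1.
Step 5: smallest deg-1 vertex = 9, p_5 = 7. Add edge {7,9}. Now deg[9]=0, deg[7]=1.
Step 6: smallest deg-1 vertex = 7, p_6 = 3. Add edge {3,7}. Now deg[7]=0, deg[3]=1.
Step 7: smallest deg-1 vertex = 3, p_7 = 2. Add edge {2,3}. Now deg[3]=0, deg[2]=1.
Step 8: smallest deg-1 vertex = 2, p_8 = 4. Add edge {2,4}. Now deg[2]=0, deg[4]=1.
Final: two remaining deg-1 vertices are 4, 10. Add edge {4,10}.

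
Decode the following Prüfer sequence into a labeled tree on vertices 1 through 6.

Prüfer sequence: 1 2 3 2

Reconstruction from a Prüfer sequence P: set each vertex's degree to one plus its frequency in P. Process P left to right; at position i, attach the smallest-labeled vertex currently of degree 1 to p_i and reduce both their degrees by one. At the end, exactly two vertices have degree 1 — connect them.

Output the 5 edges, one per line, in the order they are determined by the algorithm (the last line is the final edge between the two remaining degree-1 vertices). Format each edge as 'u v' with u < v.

Initial degrees: {1:2, 2:3, 3:2, 4:1, 5:1, 6:1}
Step 1: smallest deg-1 vertex = 4, p_1 = 1. Add edge {1,4}. Now deg[4]=0, deg[1]=1.
Step 2: smallest deg-1 vertex = 1, p_2 = 2. Add edge {1,2}. Now deg[1]=0, deg[2]=2.
Step 3: smallest deg-1 vertex = 5, p_3 = 3. Add edge {3,5}. Now deg[5]=0, deg[3]=1.
Step 4: smallest deg-1 vertex = 3, p_4 = 2. Add edge {2,3}. Now deg[3]=0, deg[2]=1.
Final: two remaining deg-1 vertices are 2, 6. Add edge {2,6}.

Answer: 1 4
1 2
3 5
2 3
2 6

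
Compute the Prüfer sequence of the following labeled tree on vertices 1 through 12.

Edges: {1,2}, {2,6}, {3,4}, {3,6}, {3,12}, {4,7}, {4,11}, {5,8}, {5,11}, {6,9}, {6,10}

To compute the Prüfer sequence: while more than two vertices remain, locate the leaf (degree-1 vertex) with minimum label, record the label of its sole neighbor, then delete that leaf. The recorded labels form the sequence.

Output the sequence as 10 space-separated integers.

Answer: 2 6 4 5 11 6 6 3 4 3

Derivation:
Step 1: leaves = {1,7,8,9,10,12}. Remove smallest leaf 1, emit neighbor 2.
Step 2: leaves = {2,7,8,9,10,12}. Remove smallest leaf 2, emit neighbor 6.
Step 3: leaves = {7,8,9,10,12}. Remove smallest leaf 7, emit neighbor 4.
Step 4: leaves = {8,9,10,12}. Remove smallest leaf 8, emit neighbor 5.
Step 5: leaves = {5,9,10,12}. Remove smallest leaf 5, emit neighbor 11.
Step 6: leaves = {9,10,11,12}. Remove smallest leaf 9, emit neighbor 6.
Step 7: leaves = {10,11,12}. Remove smallest leaf 10, emit neighbor 6.
Step 8: leaves = {6,11,12}. Remove smallest leaf 6, emit neighbor 3.
Step 9: leaves = {11,12}. Remove smallest leaf 11, emit neighbor 4.
Step 10: leaves = {4,12}. Remove smallest leaf 4, emit neighbor 3.
Done: 2 vertices remain (3, 12). Sequence = [2 6 4 5 11 6 6 3 4 3]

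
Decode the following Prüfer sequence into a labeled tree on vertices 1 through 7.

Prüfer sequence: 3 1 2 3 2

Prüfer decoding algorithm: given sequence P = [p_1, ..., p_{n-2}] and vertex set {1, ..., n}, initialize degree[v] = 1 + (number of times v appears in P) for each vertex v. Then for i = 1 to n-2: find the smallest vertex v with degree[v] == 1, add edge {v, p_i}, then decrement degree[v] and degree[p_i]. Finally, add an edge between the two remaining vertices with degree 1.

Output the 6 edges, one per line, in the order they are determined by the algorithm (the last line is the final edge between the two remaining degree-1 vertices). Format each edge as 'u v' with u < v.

Initial degrees: {1:2, 2:3, 3:3, 4:1, 5:1, 6:1, 7:1}
Step 1: smallest deg-1 vertex = 4, p_1 = 3. Add edge {3,4}. Now deg[4]=0, deg[3]=2.
Step 2: smallest deg-1 vertex = 5, p_2 = 1. Add edge {1,5}. Now deg[5]=0, deg[1]=1.
Step 3: smallest deg-1 vertex = 1, p_3 = 2. Add edge {1,2}. Now deg[1]=0, deg[2]=2.
Step 4: smallest deg-1 vertex = 6, p_4 = 3. Add edge {3,6}. Now deg[6]=0, deg[3]=1.
Step 5: smallest deg-1 vertex = 3, p_5 = 2. Add edge {2,3}. Now deg[3]=0, deg[2]=1.
Final: two remaining deg-1 vertices are 2, 7. Add edge {2,7}.

Answer: 3 4
1 5
1 2
3 6
2 3
2 7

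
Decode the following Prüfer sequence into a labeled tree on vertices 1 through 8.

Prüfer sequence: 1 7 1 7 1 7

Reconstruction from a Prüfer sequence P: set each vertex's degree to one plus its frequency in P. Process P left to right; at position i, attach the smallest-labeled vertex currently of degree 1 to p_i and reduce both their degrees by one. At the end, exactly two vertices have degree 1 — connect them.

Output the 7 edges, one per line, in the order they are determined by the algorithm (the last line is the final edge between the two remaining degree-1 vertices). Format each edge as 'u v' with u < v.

Initial degrees: {1:4, 2:1, 3:1, 4:1, 5:1, 6:1, 7:4, 8:1}
Step 1: smallest deg-1 vertex = 2, p_1 = 1. Add edge {1,2}. Now deg[2]=0, deg[1]=3.
Step 2: smallest deg-1 vertex = 3, p_2 = 7. Add edge {3,7}. Now deg[3]=0, deg[7]=3.
Step 3: smallest deg-1 vertex = 4, p_3 = 1. Add edge {1,4}. Now deg[4]=0, deg[1]=2.
Step 4: smallest deg-1 vertex = 5, p_4 = 7. Add edge {5,7}. Now deg[5]=0, deg[7]=2.
Step 5: smallest deg-1 vertex = 6, p_5 = 1. Add edge {1,6}. Now deg[6]=0, deg[1]=1.
Step 6: smallest deg-1 vertex = 1, p_6 = 7. Add edge {1,7}. Now deg[1]=0, deg[7]=1.
Final: two remaining deg-1 vertices are 7, 8. Add edge {7,8}.

Answer: 1 2
3 7
1 4
5 7
1 6
1 7
7 8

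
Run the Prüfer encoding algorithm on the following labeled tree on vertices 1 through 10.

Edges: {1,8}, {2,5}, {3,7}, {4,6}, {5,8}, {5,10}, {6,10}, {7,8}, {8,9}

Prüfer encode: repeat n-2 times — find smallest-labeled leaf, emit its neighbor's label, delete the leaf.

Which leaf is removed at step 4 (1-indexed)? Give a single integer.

Step 1: current leaves = {1,2,3,4,9}. Remove leaf 1 (neighbor: 8).
Step 2: current leaves = {2,3,4,9}. Remove leaf 2 (neighbor: 5).
Step 3: current leaves = {3,4,9}. Remove leaf 3 (neighbor: 7).
Step 4: current leaves = {4,7,9}. Remove leaf 4 (neighbor: 6).

Answer: 4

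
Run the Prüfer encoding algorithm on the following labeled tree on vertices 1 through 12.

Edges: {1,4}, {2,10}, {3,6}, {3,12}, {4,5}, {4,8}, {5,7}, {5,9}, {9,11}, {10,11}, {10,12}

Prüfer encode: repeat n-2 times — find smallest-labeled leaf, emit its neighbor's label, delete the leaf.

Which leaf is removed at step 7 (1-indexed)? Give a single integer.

Answer: 4

Derivation:
Step 1: current leaves = {1,2,6,7,8}. Remove leaf 1 (neighbor: 4).
Step 2: current leaves = {2,6,7,8}. Remove leaf 2 (neighbor: 10).
Step 3: current leaves = {6,7,8}. Remove leaf 6 (neighbor: 3).
Step 4: current leaves = {3,7,8}. Remove leaf 3 (neighbor: 12).
Step 5: current leaves = {7,8,12}. Remove leaf 7 (neighbor: 5).
Step 6: current leaves = {8,12}. Remove leaf 8 (neighbor: 4).
Step 7: current leaves = {4,12}. Remove leaf 4 (neighbor: 5).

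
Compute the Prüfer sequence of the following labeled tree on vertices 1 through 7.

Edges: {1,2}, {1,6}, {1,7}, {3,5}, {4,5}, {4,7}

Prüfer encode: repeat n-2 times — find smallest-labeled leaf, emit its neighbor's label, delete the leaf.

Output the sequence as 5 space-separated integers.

Step 1: leaves = {2,3,6}. Remove smallest leaf 2, emit neighbor 1.
Step 2: leaves = {3,6}. Remove smallest leaf 3, emit neighbor 5.
Step 3: leaves = {5,6}. Remove smallest leaf 5, emit neighbor 4.
Step 4: leaves = {4,6}. Remove smallest leaf 4, emit neighbor 7.
Step 5: leaves = {6,7}. Remove smallest leaf 6, emit neighbor 1.
Done: 2 vertices remain (1, 7). Sequence = [1 5 4 7 1]

Answer: 1 5 4 7 1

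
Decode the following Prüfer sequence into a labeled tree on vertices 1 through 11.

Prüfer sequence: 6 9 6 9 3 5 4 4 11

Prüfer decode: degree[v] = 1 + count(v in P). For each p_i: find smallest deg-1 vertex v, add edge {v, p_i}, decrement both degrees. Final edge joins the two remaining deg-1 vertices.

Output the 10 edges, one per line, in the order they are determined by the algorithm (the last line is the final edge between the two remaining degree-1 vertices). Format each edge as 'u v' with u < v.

Answer: 1 6
2 9
6 7
6 9
3 8
3 5
4 5
4 9
4 11
10 11

Derivation:
Initial degrees: {1:1, 2:1, 3:2, 4:3, 5:2, 6:3, 7:1, 8:1, 9:3, 10:1, 11:2}
Step 1: smallest deg-1 vertex = 1, p_1 = 6. Add edge {1,6}. Now deg[1]=0, deg[6]=2.
Step 2: smallest deg-1 vertex = 2, p_2 = 9. Add edge {2,9}. Now deg[2]=0, deg[9]=2.
Step 3: smallest deg-1 vertex = 7, p_3 = 6. Add edge {6,7}. Now deg[7]=0, deg[6]=1.
Step 4: smallest deg-1 vertex = 6, p_4 = 9. Add edge {6,9}. Now deg[6]=0, deg[9]=1.
Step 5: smallest deg-1 vertex = 8, p_5 = 3. Add edge {3,8}. Now deg[8]=0, deg[3]=1.
Step 6: smallest deg-1 vertex = 3, p_6 = 5. Add edge {3,5}. Now deg[3]=0, deg[5]=1.
Step 7: smallest deg-1 vertex = 5, p_7 = 4. Add edge {4,5}. Now deg[5]=0, deg[4]=2.
Step 8: smallest deg-1 vertex = 9, p_8 = 4. Add edge {4,9}. Now deg[9]=0, deg[4]=1.
Step 9: smallest deg-1 vertex = 4, p_9 = 11. Add edge {4,11}. Now deg[4]=0, deg[11]=1.
Final: two remaining deg-1 vertices are 10, 11. Add edge {10,11}.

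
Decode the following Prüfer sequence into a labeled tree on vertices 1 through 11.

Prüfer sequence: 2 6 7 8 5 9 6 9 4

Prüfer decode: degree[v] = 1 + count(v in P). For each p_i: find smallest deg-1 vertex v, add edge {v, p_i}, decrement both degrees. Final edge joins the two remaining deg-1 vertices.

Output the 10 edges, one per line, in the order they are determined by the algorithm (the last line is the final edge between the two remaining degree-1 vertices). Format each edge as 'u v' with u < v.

Initial degrees: {1:1, 2:2, 3:1, 4:2, 5:2, 6:3, 7:2, 8:2, 9:3, 10:1, 11:1}
Step 1: smallest deg-1 vertex = 1, p_1 = 2. Add edge {1,2}. Now deg[1]=0, deg[2]=1.
Step 2: smallest deg-1 vertex = 2, p_2 = 6. Add edge {2,6}. Now deg[2]=0, deg[6]=2.
Step 3: smallest deg-1 vertex = 3, p_3 = 7. Add edge {3,7}. Now deg[3]=0, deg[7]=1.
Step 4: smallest deg-1 vertex = 7, p_4 = 8. Add edge {7,8}. Now deg[7]=0, deg[8]=1.
Step 5: smallest deg-1 vertex = 8, p_5 = 5. Add edge {5,8}. Now deg[8]=0, deg[5]=1.
Step 6: smallest deg-1 vertex = 5, p_6 = 9. Add edge {5,9}. Now deg[5]=0, deg[9]=2.
Step 7: smallest deg-1 vertex = 10, p_7 = 6. Add edge {6,10}. Now deg[10]=0, deg[6]=1.
Step 8: smallest deg-1 vertex = 6, p_8 = 9. Add edge {6,9}. Now deg[6]=0, deg[9]=1.
Step 9: smallest deg-1 vertex = 9, p_9 = 4. Add edge {4,9}. Now deg[9]=0, deg[4]=1.
Final: two remaining deg-1 vertices are 4, 11. Add edge {4,11}.

Answer: 1 2
2 6
3 7
7 8
5 8
5 9
6 10
6 9
4 9
4 11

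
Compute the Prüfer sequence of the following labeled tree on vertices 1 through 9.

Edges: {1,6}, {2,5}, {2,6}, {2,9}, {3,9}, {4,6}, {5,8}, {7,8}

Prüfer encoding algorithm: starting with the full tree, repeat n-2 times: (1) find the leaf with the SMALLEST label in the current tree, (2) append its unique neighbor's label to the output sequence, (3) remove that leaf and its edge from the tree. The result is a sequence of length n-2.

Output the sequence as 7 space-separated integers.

Step 1: leaves = {1,3,4,7}. Remove smallest leaf 1, emit neighbor 6.
Step 2: leaves = {3,4,7}. Remove smallest leaf 3, emit neighbor 9.
Step 3: leaves = {4,7,9}. Remove smallest leaf 4, emit neighbor 6.
Step 4: leaves = {6,7,9}. Remove smallest leaf 6, emit neighbor 2.
Step 5: leaves = {7,9}. Remove smallest leaf 7, emit neighbor 8.
Step 6: leaves = {8,9}. Remove smallest leaf 8, emit neighbor 5.
Step 7: leaves = {5,9}. Remove smallest leaf 5, emit neighbor 2.
Done: 2 vertices remain (2, 9). Sequence = [6 9 6 2 8 5 2]

Answer: 6 9 6 2 8 5 2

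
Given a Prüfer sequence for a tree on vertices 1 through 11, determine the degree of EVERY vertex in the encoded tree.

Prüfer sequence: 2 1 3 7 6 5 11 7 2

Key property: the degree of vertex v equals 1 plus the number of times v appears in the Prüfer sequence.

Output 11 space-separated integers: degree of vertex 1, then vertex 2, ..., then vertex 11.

Answer: 2 3 2 1 2 2 3 1 1 1 2

Derivation:
p_1 = 2: count[2] becomes 1
p_2 = 1: count[1] becomes 1
p_3 = 3: count[3] becomes 1
p_4 = 7: count[7] becomes 1
p_5 = 6: count[6] becomes 1
p_6 = 5: count[5] becomes 1
p_7 = 11: count[11] becomes 1
p_8 = 7: count[7] becomes 2
p_9 = 2: count[2] becomes 2
Degrees (1 + count): deg[1]=1+1=2, deg[2]=1+2=3, deg[3]=1+1=2, deg[4]=1+0=1, deg[5]=1+1=2, deg[6]=1+1=2, deg[7]=1+2=3, deg[8]=1+0=1, deg[9]=1+0=1, deg[10]=1+0=1, deg[11]=1+1=2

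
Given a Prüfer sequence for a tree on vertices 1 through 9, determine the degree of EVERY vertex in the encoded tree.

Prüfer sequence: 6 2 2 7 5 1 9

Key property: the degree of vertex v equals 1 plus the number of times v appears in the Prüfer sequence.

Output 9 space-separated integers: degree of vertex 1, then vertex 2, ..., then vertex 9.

p_1 = 6: count[6] becomes 1
p_2 = 2: count[2] becomes 1
p_3 = 2: count[2] becomes 2
p_4 = 7: count[7] becomes 1
p_5 = 5: count[5] becomes 1
p_6 = 1: count[1] becomes 1
p_7 = 9: count[9] becomes 1
Degrees (1 + count): deg[1]=1+1=2, deg[2]=1+2=3, deg[3]=1+0=1, deg[4]=1+0=1, deg[5]=1+1=2, deg[6]=1+1=2, deg[7]=1+1=2, deg[8]=1+0=1, deg[9]=1+1=2

Answer: 2 3 1 1 2 2 2 1 2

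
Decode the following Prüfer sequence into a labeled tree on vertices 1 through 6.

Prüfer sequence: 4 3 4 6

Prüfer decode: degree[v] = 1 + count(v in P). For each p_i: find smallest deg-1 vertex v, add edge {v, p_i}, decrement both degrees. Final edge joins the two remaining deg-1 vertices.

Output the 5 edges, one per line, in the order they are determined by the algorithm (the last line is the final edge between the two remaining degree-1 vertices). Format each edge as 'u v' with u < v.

Initial degrees: {1:1, 2:1, 3:2, 4:3, 5:1, 6:2}
Step 1: smallest deg-1 vertex = 1, p_1 = 4. Add edge {1,4}. Now deg[1]=0, deg[4]=2.
Step 2: smallest deg-1 vertex = 2, p_2 = 3. Add edge {2,3}. Now deg[2]=0, deg[3]=1.
Step 3: smallest deg-1 vertex = 3, p_3 = 4. Add edge {3,4}. Now deg[3]=0, deg[4]=1.
Step 4: smallest deg-1 vertex = 4, p_4 = 6. Add edge {4,6}. Now deg[4]=0, deg[6]=1.
Final: two remaining deg-1 vertices are 5, 6. Add edge {5,6}.

Answer: 1 4
2 3
3 4
4 6
5 6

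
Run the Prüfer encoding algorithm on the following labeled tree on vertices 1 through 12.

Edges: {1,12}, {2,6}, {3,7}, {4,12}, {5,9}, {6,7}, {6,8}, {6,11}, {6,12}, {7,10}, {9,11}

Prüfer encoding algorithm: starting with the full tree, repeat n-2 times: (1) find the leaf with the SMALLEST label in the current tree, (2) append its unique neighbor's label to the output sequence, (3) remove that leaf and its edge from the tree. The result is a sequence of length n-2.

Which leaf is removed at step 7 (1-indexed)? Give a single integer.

Answer: 9

Derivation:
Step 1: current leaves = {1,2,3,4,5,8,10}. Remove leaf 1 (neighbor: 12).
Step 2: current leaves = {2,3,4,5,8,10}. Remove leaf 2 (neighbor: 6).
Step 3: current leaves = {3,4,5,8,10}. Remove leaf 3 (neighbor: 7).
Step 4: current leaves = {4,5,8,10}. Remove leaf 4 (neighbor: 12).
Step 5: current leaves = {5,8,10,12}. Remove leaf 5 (neighbor: 9).
Step 6: current leaves = {8,9,10,12}. Remove leaf 8 (neighbor: 6).
Step 7: current leaves = {9,10,12}. Remove leaf 9 (neighbor: 11).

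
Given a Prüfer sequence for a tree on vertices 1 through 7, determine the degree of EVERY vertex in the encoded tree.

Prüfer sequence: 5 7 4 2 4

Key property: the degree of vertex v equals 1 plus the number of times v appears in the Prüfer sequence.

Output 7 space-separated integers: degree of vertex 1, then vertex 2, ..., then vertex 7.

Answer: 1 2 1 3 2 1 2

Derivation:
p_1 = 5: count[5] becomes 1
p_2 = 7: count[7] becomes 1
p_3 = 4: count[4] becomes 1
p_4 = 2: count[2] becomes 1
p_5 = 4: count[4] becomes 2
Degrees (1 + count): deg[1]=1+0=1, deg[2]=1+1=2, deg[3]=1+0=1, deg[4]=1+2=3, deg[5]=1+1=2, deg[6]=1+0=1, deg[7]=1+1=2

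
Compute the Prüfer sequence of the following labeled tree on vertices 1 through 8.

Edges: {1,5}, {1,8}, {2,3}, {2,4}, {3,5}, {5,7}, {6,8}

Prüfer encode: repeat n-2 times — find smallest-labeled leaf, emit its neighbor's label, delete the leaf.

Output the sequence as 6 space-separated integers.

Step 1: leaves = {4,6,7}. Remove smallest leaf 4, emit neighbor 2.
Step 2: leaves = {2,6,7}. Remove smallest leaf 2, emit neighbor 3.
Step 3: leaves = {3,6,7}. Remove smallest leaf 3, emit neighbor 5.
Step 4: leaves = {6,7}. Remove smallest leaf 6, emit neighbor 8.
Step 5: leaves = {7,8}. Remove smallest leaf 7, emit neighbor 5.
Step 6: leaves = {5,8}. Remove smallest leaf 5, emit neighbor 1.
Done: 2 vertices remain (1, 8). Sequence = [2 3 5 8 5 1]

Answer: 2 3 5 8 5 1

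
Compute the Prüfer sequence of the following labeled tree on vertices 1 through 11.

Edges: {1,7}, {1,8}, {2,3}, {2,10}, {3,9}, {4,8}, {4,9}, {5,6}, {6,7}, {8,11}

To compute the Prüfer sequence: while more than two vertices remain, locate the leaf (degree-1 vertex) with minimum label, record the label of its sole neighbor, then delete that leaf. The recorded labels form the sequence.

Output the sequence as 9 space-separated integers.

Answer: 6 7 1 8 2 3 9 4 8

Derivation:
Step 1: leaves = {5,10,11}. Remove smallest leaf 5, emit neighbor 6.
Step 2: leaves = {6,10,11}. Remove smallest leaf 6, emit neighbor 7.
Step 3: leaves = {7,10,11}. Remove smallest leaf 7, emit neighbor 1.
Step 4: leaves = {1,10,11}. Remove smallest leaf 1, emit neighbor 8.
Step 5: leaves = {10,11}. Remove smallest leaf 10, emit neighbor 2.
Step 6: leaves = {2,11}. Remove smallest leaf 2, emit neighbor 3.
Step 7: leaves = {3,11}. Remove smallest leaf 3, emit neighbor 9.
Step 8: leaves = {9,11}. Remove smallest leaf 9, emit neighbor 4.
Step 9: leaves = {4,11}. Remove smallest leaf 4, emit neighbor 8.
Done: 2 vertices remain (8, 11). Sequence = [6 7 1 8 2 3 9 4 8]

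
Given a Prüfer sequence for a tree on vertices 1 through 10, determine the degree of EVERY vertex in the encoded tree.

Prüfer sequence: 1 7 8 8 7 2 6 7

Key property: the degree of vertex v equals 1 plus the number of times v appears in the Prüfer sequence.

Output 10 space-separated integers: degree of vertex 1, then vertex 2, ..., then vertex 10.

p_1 = 1: count[1] becomes 1
p_2 = 7: count[7] becomes 1
p_3 = 8: count[8] becomes 1
p_4 = 8: count[8] becomes 2
p_5 = 7: count[7] becomes 2
p_6 = 2: count[2] becomes 1
p_7 = 6: count[6] becomes 1
p_8 = 7: count[7] becomes 3
Degrees (1 + count): deg[1]=1+1=2, deg[2]=1+1=2, deg[3]=1+0=1, deg[4]=1+0=1, deg[5]=1+0=1, deg[6]=1+1=2, deg[7]=1+3=4, deg[8]=1+2=3, deg[9]=1+0=1, deg[10]=1+0=1

Answer: 2 2 1 1 1 2 4 3 1 1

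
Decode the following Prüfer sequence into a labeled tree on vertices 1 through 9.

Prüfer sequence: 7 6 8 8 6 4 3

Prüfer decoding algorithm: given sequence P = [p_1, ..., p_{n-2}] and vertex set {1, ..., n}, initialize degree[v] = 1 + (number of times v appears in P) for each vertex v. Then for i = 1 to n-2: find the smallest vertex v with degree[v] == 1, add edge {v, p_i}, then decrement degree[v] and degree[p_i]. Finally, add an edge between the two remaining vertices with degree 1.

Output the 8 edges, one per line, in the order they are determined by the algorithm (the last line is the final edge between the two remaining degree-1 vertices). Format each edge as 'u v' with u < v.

Answer: 1 7
2 6
5 8
7 8
6 8
4 6
3 4
3 9

Derivation:
Initial degrees: {1:1, 2:1, 3:2, 4:2, 5:1, 6:3, 7:2, 8:3, 9:1}
Step 1: smallest deg-1 vertex = 1, p_1 = 7. Add edge {1,7}. Now deg[1]=0, deg[7]=1.
Step 2: smallest deg-1 vertex = 2, p_2 = 6. Add edge {2,6}. Now deg[2]=0, deg[6]=2.
Step 3: smallest deg-1 vertex = 5, p_3 = 8. Add edge {5,8}. Now deg[5]=0, deg[8]=2.
Step 4: smallest deg-1 vertex = 7, p_4 = 8. Add edge {7,8}. Now deg[7]=0, deg[8]=1.
Step 5: smallest deg-1 vertex = 8, p_5 = 6. Add edge {6,8}. Now deg[8]=0, deg[6]=1.
Step 6: smallest deg-1 vertex = 6, p_6 = 4. Add edge {4,6}. Now deg[6]=0, deg[4]=1.
Step 7: smallest deg-1 vertex = 4, p_7 = 3. Add edge {3,4}. Now deg[4]=0, deg[3]=1.
Final: two remaining deg-1 vertices are 3, 9. Add edge {3,9}.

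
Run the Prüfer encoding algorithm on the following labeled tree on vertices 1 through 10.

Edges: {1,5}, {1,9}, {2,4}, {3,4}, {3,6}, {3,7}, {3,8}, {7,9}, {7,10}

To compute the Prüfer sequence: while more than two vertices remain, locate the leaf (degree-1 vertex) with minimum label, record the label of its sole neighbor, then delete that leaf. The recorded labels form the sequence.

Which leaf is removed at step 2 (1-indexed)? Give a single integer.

Answer: 4

Derivation:
Step 1: current leaves = {2,5,6,8,10}. Remove leaf 2 (neighbor: 4).
Step 2: current leaves = {4,5,6,8,10}. Remove leaf 4 (neighbor: 3).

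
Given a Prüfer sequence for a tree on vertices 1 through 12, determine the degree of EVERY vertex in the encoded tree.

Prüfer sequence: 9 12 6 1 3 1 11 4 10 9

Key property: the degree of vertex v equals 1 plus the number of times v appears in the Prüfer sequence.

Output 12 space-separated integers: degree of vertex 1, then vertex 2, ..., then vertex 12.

p_1 = 9: count[9] becomes 1
p_2 = 12: count[12] becomes 1
p_3 = 6: count[6] becomes 1
p_4 = 1: count[1] becomes 1
p_5 = 3: count[3] becomes 1
p_6 = 1: count[1] becomes 2
p_7 = 11: count[11] becomes 1
p_8 = 4: count[4] becomes 1
p_9 = 10: count[10] becomes 1
p_10 = 9: count[9] becomes 2
Degrees (1 + count): deg[1]=1+2=3, deg[2]=1+0=1, deg[3]=1+1=2, deg[4]=1+1=2, deg[5]=1+0=1, deg[6]=1+1=2, deg[7]=1+0=1, deg[8]=1+0=1, deg[9]=1+2=3, deg[10]=1+1=2, deg[11]=1+1=2, deg[12]=1+1=2

Answer: 3 1 2 2 1 2 1 1 3 2 2 2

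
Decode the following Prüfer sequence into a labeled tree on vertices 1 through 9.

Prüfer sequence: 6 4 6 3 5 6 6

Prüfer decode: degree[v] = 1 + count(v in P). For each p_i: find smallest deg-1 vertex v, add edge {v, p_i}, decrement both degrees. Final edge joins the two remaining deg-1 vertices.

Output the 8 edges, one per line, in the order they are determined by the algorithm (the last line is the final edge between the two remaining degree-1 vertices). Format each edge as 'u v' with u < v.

Initial degrees: {1:1, 2:1, 3:2, 4:2, 5:2, 6:5, 7:1, 8:1, 9:1}
Step 1: smallest deg-1 vertex = 1, p_1 = 6. Add edge {1,6}. Now deg[1]=0, deg[6]=4.
Step 2: smallest deg-1 vertex = 2, p_2 = 4. Add edge {2,4}. Now deg[2]=0, deg[4]=1.
Step 3: smallest deg-1 vertex = 4, p_3 = 6. Add edge {4,6}. Now deg[4]=0, deg[6]=3.
Step 4: smallest deg-1 vertex = 7, p_4 = 3. Add edge {3,7}. Now deg[7]=0, deg[3]=1.
Step 5: smallest deg-1 vertex = 3, p_5 = 5. Add edge {3,5}. Now deg[3]=0, deg[5]=1.
Step 6: smallest deg-1 vertex = 5, p_6 = 6. Add edge {5,6}. Now deg[5]=0, deg[6]=2.
Step 7: smallest deg-1 vertex = 8, p_7 = 6. Add edge {6,8}. Now deg[8]=0, deg[6]=1.
Final: two remaining deg-1 vertices are 6, 9. Add edge {6,9}.

Answer: 1 6
2 4
4 6
3 7
3 5
5 6
6 8
6 9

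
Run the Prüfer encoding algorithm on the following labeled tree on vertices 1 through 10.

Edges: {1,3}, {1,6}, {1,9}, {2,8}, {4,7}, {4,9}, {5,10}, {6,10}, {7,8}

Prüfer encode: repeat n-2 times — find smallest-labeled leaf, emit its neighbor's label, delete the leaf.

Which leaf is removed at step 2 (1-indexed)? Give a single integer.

Step 1: current leaves = {2,3,5}. Remove leaf 2 (neighbor: 8).
Step 2: current leaves = {3,5,8}. Remove leaf 3 (neighbor: 1).

Answer: 3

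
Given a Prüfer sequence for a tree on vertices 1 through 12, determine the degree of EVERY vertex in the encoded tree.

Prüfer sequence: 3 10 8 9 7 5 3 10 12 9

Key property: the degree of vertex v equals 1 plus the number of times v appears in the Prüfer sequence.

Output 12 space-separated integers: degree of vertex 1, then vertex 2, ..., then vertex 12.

p_1 = 3: count[3] becomes 1
p_2 = 10: count[10] becomes 1
p_3 = 8: count[8] becomes 1
p_4 = 9: count[9] becomes 1
p_5 = 7: count[7] becomes 1
p_6 = 5: count[5] becomes 1
p_7 = 3: count[3] becomes 2
p_8 = 10: count[10] becomes 2
p_9 = 12: count[12] becomes 1
p_10 = 9: count[9] becomes 2
Degrees (1 + count): deg[1]=1+0=1, deg[2]=1+0=1, deg[3]=1+2=3, deg[4]=1+0=1, deg[5]=1+1=2, deg[6]=1+0=1, deg[7]=1+1=2, deg[8]=1+1=2, deg[9]=1+2=3, deg[10]=1+2=3, deg[11]=1+0=1, deg[12]=1+1=2

Answer: 1 1 3 1 2 1 2 2 3 3 1 2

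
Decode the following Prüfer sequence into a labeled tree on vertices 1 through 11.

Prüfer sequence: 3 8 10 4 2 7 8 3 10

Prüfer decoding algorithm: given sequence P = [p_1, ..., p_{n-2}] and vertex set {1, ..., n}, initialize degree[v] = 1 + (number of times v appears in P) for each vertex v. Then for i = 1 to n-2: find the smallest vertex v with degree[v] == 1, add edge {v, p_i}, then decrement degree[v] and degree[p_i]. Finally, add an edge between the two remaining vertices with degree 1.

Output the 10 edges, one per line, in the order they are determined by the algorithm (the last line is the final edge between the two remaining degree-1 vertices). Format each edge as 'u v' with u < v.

Answer: 1 3
5 8
6 10
4 9
2 4
2 7
7 8
3 8
3 10
10 11

Derivation:
Initial degrees: {1:1, 2:2, 3:3, 4:2, 5:1, 6:1, 7:2, 8:3, 9:1, 10:3, 11:1}
Step 1: smallest deg-1 vertex = 1, p_1 = 3. Add edge {1,3}. Now deg[1]=0, deg[3]=2.
Step 2: smallest deg-1 vertex = 5, p_2 = 8. Add edge {5,8}. Now deg[5]=0, deg[8]=2.
Step 3: smallest deg-1 vertex = 6, p_3 = 10. Add edge {6,10}. Now deg[6]=0, deg[10]=2.
Step 4: smallest deg-1 vertex = 9, p_4 = 4. Add edge {4,9}. Now deg[9]=0, deg[4]=1.
Step 5: smallest deg-1 vertex = 4, p_5 = 2. Add edge {2,4}. Now deg[4]=0, deg[2]=1.
Step 6: smallest deg-1 vertex = 2, p_6 = 7. Add edge {2,7}. Now deg[2]=0, deg[7]=1.
Step 7: smallest deg-1 vertex = 7, p_7 = 8. Add edge {7,8}. Now deg[7]=0, deg[8]=1.
Step 8: smallest deg-1 vertex = 8, p_8 = 3. Add edge {3,8}. Now deg[8]=0, deg[3]=1.
Step 9: smallest deg-1 vertex = 3, p_9 = 10. Add edge {3,10}. Now deg[3]=0, deg[10]=1.
Final: two remaining deg-1 vertices are 10, 11. Add edge {10,11}.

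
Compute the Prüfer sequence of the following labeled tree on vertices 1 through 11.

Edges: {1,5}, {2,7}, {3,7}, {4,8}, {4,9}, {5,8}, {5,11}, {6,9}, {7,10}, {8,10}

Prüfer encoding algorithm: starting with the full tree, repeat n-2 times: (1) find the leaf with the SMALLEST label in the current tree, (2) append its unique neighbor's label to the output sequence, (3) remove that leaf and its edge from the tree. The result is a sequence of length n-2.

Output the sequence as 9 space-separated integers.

Answer: 5 7 7 9 10 4 8 8 5

Derivation:
Step 1: leaves = {1,2,3,6,11}. Remove smallest leaf 1, emit neighbor 5.
Step 2: leaves = {2,3,6,11}. Remove smallest leaf 2, emit neighbor 7.
Step 3: leaves = {3,6,11}. Remove smallest leaf 3, emit neighbor 7.
Step 4: leaves = {6,7,11}. Remove smallest leaf 6, emit neighbor 9.
Step 5: leaves = {7,9,11}. Remove smallest leaf 7, emit neighbor 10.
Step 6: leaves = {9,10,11}. Remove smallest leaf 9, emit neighbor 4.
Step 7: leaves = {4,10,11}. Remove smallest leaf 4, emit neighbor 8.
Step 8: leaves = {10,11}. Remove smallest leaf 10, emit neighbor 8.
Step 9: leaves = {8,11}. Remove smallest leaf 8, emit neighbor 5.
Done: 2 vertices remain (5, 11). Sequence = [5 7 7 9 10 4 8 8 5]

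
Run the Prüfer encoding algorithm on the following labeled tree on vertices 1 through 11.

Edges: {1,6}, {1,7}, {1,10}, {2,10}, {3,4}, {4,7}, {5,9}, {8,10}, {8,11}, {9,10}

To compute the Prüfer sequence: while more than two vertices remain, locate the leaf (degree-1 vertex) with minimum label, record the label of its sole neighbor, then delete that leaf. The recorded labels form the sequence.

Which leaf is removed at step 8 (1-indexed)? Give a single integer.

Step 1: current leaves = {2,3,5,6,11}. Remove leaf 2 (neighbor: 10).
Step 2: current leaves = {3,5,6,11}. Remove leaf 3 (neighbor: 4).
Step 3: current leaves = {4,5,6,11}. Remove leaf 4 (neighbor: 7).
Step 4: current leaves = {5,6,7,11}. Remove leaf 5 (neighbor: 9).
Step 5: current leaves = {6,7,9,11}. Remove leaf 6 (neighbor: 1).
Step 6: current leaves = {7,9,11}. Remove leaf 7 (neighbor: 1).
Step 7: current leaves = {1,9,11}. Remove leaf 1 (neighbor: 10).
Step 8: current leaves = {9,11}. Remove leaf 9 (neighbor: 10).

Answer: 9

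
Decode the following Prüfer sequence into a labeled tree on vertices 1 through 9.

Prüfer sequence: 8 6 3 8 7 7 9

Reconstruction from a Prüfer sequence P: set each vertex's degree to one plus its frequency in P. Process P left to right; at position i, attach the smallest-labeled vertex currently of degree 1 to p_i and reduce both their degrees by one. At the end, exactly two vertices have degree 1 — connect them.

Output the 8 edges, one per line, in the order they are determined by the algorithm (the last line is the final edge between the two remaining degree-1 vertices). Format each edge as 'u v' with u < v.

Initial degrees: {1:1, 2:1, 3:2, 4:1, 5:1, 6:2, 7:3, 8:3, 9:2}
Step 1: smallest deg-1 vertex = 1, p_1 = 8. Add edge {1,8}. Now deg[1]=0, deg[8]=2.
Step 2: smallest deg-1 vertex = 2, p_2 = 6. Add edge {2,6}. Now deg[2]=0, deg[6]=1.
Step 3: smallest deg-1 vertex = 4, p_3 = 3. Add edge {3,4}. Now deg[4]=0, deg[3]=1.
Step 4: smallest deg-1 vertex = 3, p_4 = 8. Add edge {3,8}. Now deg[3]=0, deg[8]=1.
Step 5: smallest deg-1 vertex = 5, p_5 = 7. Add edge {5,7}. Now deg[5]=0, deg[7]=2.
Step 6: smallest deg-1 vertex = 6, p_6 = 7. Add edge {6,7}. Now deg[6]=0, deg[7]=1.
Step 7: smallest deg-1 vertex = 7, p_7 = 9. Add edge {7,9}. Now deg[7]=0, deg[9]=1.
Final: two remaining deg-1 vertices are 8, 9. Add edge {8,9}.

Answer: 1 8
2 6
3 4
3 8
5 7
6 7
7 9
8 9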